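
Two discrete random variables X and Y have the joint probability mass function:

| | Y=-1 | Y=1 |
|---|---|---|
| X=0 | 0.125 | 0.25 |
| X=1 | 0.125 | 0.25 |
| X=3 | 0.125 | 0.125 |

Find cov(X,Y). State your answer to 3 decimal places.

-0.156

E[X] = 1.125,  E[Y] = 0.25
E[XY] = 0.125
cov(X,Y) = E[XY] − E[X]E[Y] = 0.125 − (1.125)(0.25) = -0.15625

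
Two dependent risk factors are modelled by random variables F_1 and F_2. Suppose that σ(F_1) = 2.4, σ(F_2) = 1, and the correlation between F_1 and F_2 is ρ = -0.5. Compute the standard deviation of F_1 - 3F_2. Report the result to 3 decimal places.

V(F_1) = (2.4)² = 5.76;  V(F_2) = (1)² = 1
Cov(F_1,F_2) = ρ·σ(F_1)·σ(F_2) = -0.5·2.4·1 = -1.2
V(F_1 - 3F_2) = (1)²·V(F_1) + (-3)²·V(F_2) + 2·(1)·(-3)·Cov(F_1,F_2)
= 1·5.76 + 9·1 + -6·-1.2 = 21.96
σ(F_1 - 3F_2) = √21.96 ≈ 4.686

4.686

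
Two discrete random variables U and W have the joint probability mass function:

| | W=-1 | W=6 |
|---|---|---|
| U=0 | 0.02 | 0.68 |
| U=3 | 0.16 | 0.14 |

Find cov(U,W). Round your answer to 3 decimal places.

-2.226

E[U] = 0.9,  E[W] = 4.74
E[UW] = 2.04
cov(U,W) = E[UW] − E[U]E[W] = 2.04 − (0.9)(4.74) = -2.226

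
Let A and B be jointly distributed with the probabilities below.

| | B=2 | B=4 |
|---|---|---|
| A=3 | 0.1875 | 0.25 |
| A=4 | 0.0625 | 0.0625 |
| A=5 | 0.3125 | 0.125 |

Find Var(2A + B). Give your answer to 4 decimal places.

E[A] = 4,  E[B] = 2.875,  E[AB] = 11.25
Var(A) = 16.875 − (4)² = 0.875;  Var(B) = 9.25 − (2.875)² = 0.984375
Cov(A,B) = 11.25 − (4)(2.875) = -0.25
Var(2A + B) = (2)²·0.875 + (1)²·0.984375 + 2·(2)·(1)·-0.25 = 3.484375

3.4844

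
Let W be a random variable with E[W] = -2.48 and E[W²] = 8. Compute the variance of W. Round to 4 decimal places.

Var(W) = 8 − (-2.48)² = 1.8496

1.8496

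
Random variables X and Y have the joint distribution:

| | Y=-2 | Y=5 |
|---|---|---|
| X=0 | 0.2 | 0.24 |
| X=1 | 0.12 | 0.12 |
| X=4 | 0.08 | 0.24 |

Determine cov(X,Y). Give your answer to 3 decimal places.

1.176

E[X] = 1.52,  E[Y] = 2.2
E[XY] = 4.52
cov(X,Y) = E[XY] − E[X]E[Y] = 4.52 − (1.52)(2.2) = 1.176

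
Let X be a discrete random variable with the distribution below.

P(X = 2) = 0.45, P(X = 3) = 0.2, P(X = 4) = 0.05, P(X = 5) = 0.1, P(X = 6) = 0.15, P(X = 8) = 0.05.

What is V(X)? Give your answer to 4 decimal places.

E[X] = (2)(0.45) + (3)(0.2) + (4)(0.05) + (5)(0.1) + (6)(0.15) + (8)(0.05) = 3.5
E[X²] = (2)²(0.45) + (3)²(0.2) + (4)²(0.05) + (5)²(0.1) + (6)²(0.15) + (8)²(0.05) = 15.5
V(X) = E[X²] − (E[X])² = 15.5 − (3.5)² = 3.25

3.2500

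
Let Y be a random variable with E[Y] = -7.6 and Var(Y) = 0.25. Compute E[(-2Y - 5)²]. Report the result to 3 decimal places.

105.040

E[-2Y - 5] = -2·-7.6 − 5 = 10.2
Var(-2Y - 5) = (-2)²·0.25 = 1
E[(-2Y - 5)²] = Var((-2Y - 5)) + (E[(-2Y - 5)])² = 1 + (10.2)² = 105.04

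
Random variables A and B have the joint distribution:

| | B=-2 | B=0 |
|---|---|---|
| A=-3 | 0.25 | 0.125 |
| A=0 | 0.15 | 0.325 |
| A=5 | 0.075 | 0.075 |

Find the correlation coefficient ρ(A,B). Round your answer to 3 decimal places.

E[A] = -0.375,  E[B] = -0.95
E[AB] = 0.75
cov(A,B) = E[AB] − E[A]E[B] = 0.75 − (-0.375)(-0.95) = 0.39375
Var(A) = 6.984375,  Var(B) = 0.9975
ρ = 0.39375 / √(6.984375·0.9975) ≈ 0.149

0.149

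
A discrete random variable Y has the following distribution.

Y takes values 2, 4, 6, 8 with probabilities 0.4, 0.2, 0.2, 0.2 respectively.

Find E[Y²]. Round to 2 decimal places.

24.80

E[Y²] = (2)²(0.4) + (4)²(0.2) + (6)²(0.2) + (8)²(0.2) = 24.8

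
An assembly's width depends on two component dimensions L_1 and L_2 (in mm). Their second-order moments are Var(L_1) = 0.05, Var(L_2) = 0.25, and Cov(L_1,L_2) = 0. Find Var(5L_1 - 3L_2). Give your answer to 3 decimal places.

Var(5L_1 - 3L_2) = (5)²·Var(L_1) + (-3)²·Var(L_2) + 2·(5)·(-3)·Cov(L_1,L_2)
= 25·0.05 + 9·0.25 + -30·0 = 3.5

3.500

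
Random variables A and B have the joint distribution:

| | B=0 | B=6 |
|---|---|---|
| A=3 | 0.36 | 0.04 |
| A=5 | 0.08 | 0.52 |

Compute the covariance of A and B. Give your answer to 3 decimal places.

2.208

E[A] = 4.2,  E[B] = 3.36
E[AB] = 16.32
cov(A,B) = E[AB] − E[A]E[B] = 16.32 − (4.2)(3.36) = 2.208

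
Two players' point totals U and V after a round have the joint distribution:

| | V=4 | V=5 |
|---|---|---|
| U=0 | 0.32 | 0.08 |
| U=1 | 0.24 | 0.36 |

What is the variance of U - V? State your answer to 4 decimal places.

0.2944

E[U] = 0.6,  E[V] = 4.44,  E[UV] = 2.76
var(U) = 0.6 − (0.6)² = 0.24;  var(V) = 19.96 − (4.44)² = 0.2464
cov(U,V) = 2.76 − (0.6)(4.44) = 0.096
var(U - V) = (1)²·0.24 + (-1)²·0.2464 + 2·(1)·(-1)·0.096 = 0.2944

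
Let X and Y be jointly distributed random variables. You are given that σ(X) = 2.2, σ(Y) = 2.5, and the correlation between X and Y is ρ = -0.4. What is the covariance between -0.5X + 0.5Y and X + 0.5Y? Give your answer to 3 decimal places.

-1.408

Var(X) = (2.2)² = 4.84;  Var(Y) = (2.5)² = 6.25
cov(X,Y) = ρ·σ(X)·σ(Y) = -0.4·2.2·2.5 = -2.2
cov(-0.5X + 0.5Y, X + 0.5Y) = (-0.5)(1)Var(X) + (0.5)(0.5)Var(Y) + [(-0.5)(0.5) + (0.5)(1)]cov(X,Y)
= -0.5·4.84 + 0.25·6.25 + 0.25·-2.2 = -1.4075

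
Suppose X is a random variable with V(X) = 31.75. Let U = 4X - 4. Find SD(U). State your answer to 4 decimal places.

V(4X - 4) = (4)²·31.75 = 508
SD(U) = √508 ≈ 22.5389

22.5389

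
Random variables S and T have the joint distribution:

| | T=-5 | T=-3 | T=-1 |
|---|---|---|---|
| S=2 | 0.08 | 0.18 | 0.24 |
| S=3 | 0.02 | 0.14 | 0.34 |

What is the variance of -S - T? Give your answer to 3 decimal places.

E[S] = 2.5,  E[T] = -2.04,  E[ST] = -4.94
Var(S) = 6.5 − (2.5)² = 0.25;  Var(T) = 5.96 − (-2.04)² = 1.7984
Cov(S,T) = -4.94 − (2.5)(-2.04) = 0.16
Var(-S - T) = (-1)²·0.25 + (-1)²·1.7984 + 2·(-1)·(-1)·0.16 = 2.3684

2.368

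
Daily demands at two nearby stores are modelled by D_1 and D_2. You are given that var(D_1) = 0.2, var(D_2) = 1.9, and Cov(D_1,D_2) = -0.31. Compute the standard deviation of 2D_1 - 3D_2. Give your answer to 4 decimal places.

4.6497

var(2D_1 - 3D_2) = (2)²·var(D_1) + (-3)²·var(D_2) + 2·(2)·(-3)·Cov(D_1,D_2)
= 4·0.2 + 9·1.9 + -12·-0.31 = 21.62
SD(2D_1 - 3D_2) = √21.62 ≈ 4.6497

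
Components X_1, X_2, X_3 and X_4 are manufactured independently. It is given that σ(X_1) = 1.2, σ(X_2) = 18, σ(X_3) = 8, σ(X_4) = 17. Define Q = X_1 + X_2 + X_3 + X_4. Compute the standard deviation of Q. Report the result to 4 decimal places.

V(X_1) = 1.44, V(X_2) = 324, V(X_3) = 64, V(X_4) = 289
By independence, V(Q) = (1)²V(X_1) + (1)²V(X_2) + (1)²V(X_3) + (1)²V(X_4)
= (1)²·1.44 + (1)²·324 + (1)²·64 + (1)²·289 = 678.44
σ(Q) = √678.44 ≈ 26.0469

26.0469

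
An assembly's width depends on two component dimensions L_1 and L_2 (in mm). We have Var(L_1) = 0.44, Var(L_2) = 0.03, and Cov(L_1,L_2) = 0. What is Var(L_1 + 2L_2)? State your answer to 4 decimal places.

0.5600

Var(L_1 + 2L_2) = (1)²·Var(L_1) + (2)²·Var(L_2) + 2·(1)·(2)·Cov(L_1,L_2)
= 1·0.44 + 4·0.03 + 4·0 = 0.56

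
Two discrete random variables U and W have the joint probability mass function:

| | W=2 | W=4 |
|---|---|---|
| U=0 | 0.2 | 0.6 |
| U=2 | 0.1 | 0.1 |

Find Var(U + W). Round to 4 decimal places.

E[U] = 0.4,  E[W] = 3.4,  E[UW] = 1.2
Var(U) = 0.8 − (0.4)² = 0.64;  Var(W) = 12.4 − (3.4)² = 0.84
Cov(U,W) = 1.2 − (0.4)(3.4) = -0.16
Var(U + W) = (1)²·0.64 + (1)²·0.84 + 2·(1)·(1)·-0.16 = 1.16

1.1600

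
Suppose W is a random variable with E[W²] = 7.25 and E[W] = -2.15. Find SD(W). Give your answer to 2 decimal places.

1.62

Var(W) = 7.25 − (-2.15)² = 2.6275
SD(W) = √2.6275 ≈ 1.62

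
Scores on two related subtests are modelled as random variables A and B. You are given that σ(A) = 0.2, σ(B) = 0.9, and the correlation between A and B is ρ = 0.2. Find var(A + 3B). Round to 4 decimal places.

var(A) = (0.2)² = 0.04;  var(B) = (0.9)² = 0.81
Cov(A,B) = ρ·σ(A)·σ(B) = 0.2·0.2·0.9 = 0.036
var(A + 3B) = (1)²·var(A) + (3)²·var(B) + 2·(1)·(3)·Cov(A,B)
= 1·0.04 + 9·0.81 + 6·0.036 = 7.546

7.5460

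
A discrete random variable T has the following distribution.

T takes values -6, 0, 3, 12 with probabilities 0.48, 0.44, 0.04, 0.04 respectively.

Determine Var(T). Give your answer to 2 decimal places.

18.20

E[T] = (-6)(0.48) + (0)(0.44) + (3)(0.04) + (12)(0.04) = -2.28
E[T²] = (-6)²(0.48) + (0)²(0.44) + (3)²(0.04) + (12)²(0.04) = 23.4
Var(T) = E[T²] − (E[T])² = 23.4 − (-2.28)² = 18.2016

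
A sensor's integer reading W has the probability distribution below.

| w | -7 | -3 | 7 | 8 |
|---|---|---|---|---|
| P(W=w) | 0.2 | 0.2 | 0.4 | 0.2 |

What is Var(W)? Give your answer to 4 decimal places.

38.2400

E[W] = (-7)(0.2) + (-3)(0.2) + (7)(0.4) + (8)(0.2) = 2.4
E[W²] = (-7)²(0.2) + (-3)²(0.2) + (7)²(0.4) + (8)²(0.2) = 44
Var(W) = E[W²] − (E[W])² = 44 − (2.4)² = 38.24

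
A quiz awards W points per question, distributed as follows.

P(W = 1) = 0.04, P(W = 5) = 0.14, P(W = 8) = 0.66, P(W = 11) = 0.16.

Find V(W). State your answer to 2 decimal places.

E[W] = (1)(0.04) + (5)(0.14) + (8)(0.66) + (11)(0.16) = 7.78
E[W²] = (1)²(0.04) + (5)²(0.14) + (8)²(0.66) + (11)²(0.16) = 65.14
V(W) = E[W²] − (E[W])² = 65.14 − (7.78)² = 4.6116

4.61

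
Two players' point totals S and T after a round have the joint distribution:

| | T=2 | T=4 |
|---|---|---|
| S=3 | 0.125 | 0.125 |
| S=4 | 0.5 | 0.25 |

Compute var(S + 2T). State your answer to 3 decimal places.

3.688

E[S] = 3.75,  E[T] = 2.75,  E[ST] = 10.25
var(S) = 14.25 − (3.75)² = 0.1875;  var(T) = 8.5 − (2.75)² = 0.9375
cov(S,T) = 10.25 − (3.75)(2.75) = -0.0625
var(S + 2T) = (1)²·0.1875 + (2)²·0.9375 + 2·(1)·(2)·-0.0625 = 3.6875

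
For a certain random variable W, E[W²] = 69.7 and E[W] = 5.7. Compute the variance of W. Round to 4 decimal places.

Var(W) = 69.7 − (5.7)² = 37.21

37.2100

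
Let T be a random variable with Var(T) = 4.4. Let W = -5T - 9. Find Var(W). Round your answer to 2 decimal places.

110.00

Var(-5T - 9) = (-5)²·Var(T) = 25·4.4 = 110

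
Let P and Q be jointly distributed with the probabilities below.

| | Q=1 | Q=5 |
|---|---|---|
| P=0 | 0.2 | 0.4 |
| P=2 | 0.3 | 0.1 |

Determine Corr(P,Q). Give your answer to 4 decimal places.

E[P] = 0.8,  E[Q] = 3
E[PQ] = 1.6
Cov(P,Q) = E[PQ] − E[P]E[Q] = 1.6 − (0.8)(3) = -0.8
V(P) = 0.96,  V(Q) = 4
ρ = -0.8 / √(0.96·4) ≈ -0.4082

-0.4082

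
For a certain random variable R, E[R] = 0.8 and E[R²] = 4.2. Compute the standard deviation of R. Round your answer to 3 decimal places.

1.887

Var(R) = 4.2 − (0.8)² = 3.56
sd(R) = √3.56 ≈ 1.887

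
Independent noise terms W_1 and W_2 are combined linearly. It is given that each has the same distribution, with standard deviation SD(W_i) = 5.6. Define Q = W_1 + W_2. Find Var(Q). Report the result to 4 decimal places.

Var(W_i) = (5.6)² = 31.36
By independence, Var(Q) = (1)²Var(W_1) + (1)²Var(W_2)
= (1)²·31.36 + (1)²·31.36 = 62.72

62.7200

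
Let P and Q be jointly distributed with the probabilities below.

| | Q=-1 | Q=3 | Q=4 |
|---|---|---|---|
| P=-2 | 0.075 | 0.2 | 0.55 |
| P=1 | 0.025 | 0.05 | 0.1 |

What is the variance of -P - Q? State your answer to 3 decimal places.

E[P] = -1.475,  E[Q] = 3.25,  E[PQ] = -4.925
V(P) = 3.475 − (-1.475)² = 1.299375;  V(Q) = 12.75 − (3.25)² = 2.1875
Cov(P,Q) = -4.925 − (-1.475)(3.25) = -0.13125
V(-P - Q) = (-1)²·1.299375 + (-1)²·2.1875 + 2·(-1)·(-1)·-0.13125 = 3.224375

3.224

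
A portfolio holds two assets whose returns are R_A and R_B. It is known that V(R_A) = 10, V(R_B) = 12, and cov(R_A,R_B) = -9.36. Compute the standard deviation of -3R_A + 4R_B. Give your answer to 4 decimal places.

22.5087

V(-3R_A + 4R_B) = (-3)²·V(R_A) + (4)²·V(R_B) + 2·(-3)·(4)·cov(R_A,R_B)
= 9·10 + 16·12 + -24·-9.36 = 506.64
SD(-3R_A + 4R_B) = √506.64 ≈ 22.5087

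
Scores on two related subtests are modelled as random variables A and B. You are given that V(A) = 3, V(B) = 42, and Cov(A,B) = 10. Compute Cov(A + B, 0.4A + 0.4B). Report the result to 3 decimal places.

Cov(A + B, 0.4A + 0.4B) = (1)(0.4)V(A) + (1)(0.4)V(B) + [(1)(0.4) + (1)(0.4)]Cov(A,B)
= 0.4·3 + 0.4·42 + 0.8·10 = 26

26.000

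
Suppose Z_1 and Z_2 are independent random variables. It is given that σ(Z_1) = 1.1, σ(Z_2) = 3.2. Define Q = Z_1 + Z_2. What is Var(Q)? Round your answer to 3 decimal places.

Var(Z_1) = 1.21, Var(Z_2) = 10.24
By independence, Var(Q) = (1)²Var(Z_1) + (1)²Var(Z_2)
= (1)²·1.21 + (1)²·10.24 = 11.45

11.450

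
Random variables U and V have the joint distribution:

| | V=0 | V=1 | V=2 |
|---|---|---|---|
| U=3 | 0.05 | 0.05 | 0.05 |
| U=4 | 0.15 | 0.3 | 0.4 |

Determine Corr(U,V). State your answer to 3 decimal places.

0.137

E[U] = 3.85,  E[V] = 1.25
E[UV] = 4.85
Cov(U,V) = E[UV] − E[U]E[V] = 4.85 − (3.85)(1.25) = 0.0375
var(U) = 0.1275,  var(V) = 0.5875
ρ = 0.0375 / √(0.1275·0.5875) ≈ 0.137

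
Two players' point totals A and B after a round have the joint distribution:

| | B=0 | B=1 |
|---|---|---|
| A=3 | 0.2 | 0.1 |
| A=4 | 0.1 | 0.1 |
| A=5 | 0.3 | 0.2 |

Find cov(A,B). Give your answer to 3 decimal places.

E[A] = 4.2,  E[B] = 0.4
E[AB] = 1.7
cov(A,B) = E[AB] − E[A]E[B] = 1.7 − (4.2)(0.4) = 0.02

0.020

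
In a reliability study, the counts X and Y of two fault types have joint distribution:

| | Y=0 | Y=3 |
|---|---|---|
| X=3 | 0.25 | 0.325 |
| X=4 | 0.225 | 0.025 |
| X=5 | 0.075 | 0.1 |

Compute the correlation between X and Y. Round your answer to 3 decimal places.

-0.118

E[X] = 3.6,  E[Y] = 1.35
E[XY] = 4.725
Cov(X,Y) = E[XY] − E[X]E[Y] = 4.725 − (3.6)(1.35) = -0.135
V(X) = 0.59,  V(Y) = 2.2275
ρ = -0.135 / √(0.59·2.2275) ≈ -0.118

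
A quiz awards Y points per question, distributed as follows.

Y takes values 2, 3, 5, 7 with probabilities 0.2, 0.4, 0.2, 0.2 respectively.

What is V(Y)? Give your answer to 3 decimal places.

E[Y] = (2)(0.2) + (3)(0.4) + (5)(0.2) + (7)(0.2) = 4
E[Y²] = (2)²(0.2) + (3)²(0.4) + (5)²(0.2) + (7)²(0.2) = 19.2
V(Y) = E[Y²] − (E[Y])² = 19.2 − (4)² = 3.2

3.200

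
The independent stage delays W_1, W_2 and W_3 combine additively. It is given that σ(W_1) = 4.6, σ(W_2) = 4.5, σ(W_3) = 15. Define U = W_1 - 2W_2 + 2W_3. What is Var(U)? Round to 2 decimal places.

Var(W_1) = 21.16, Var(W_2) = 20.25, Var(W_3) = 225
By independence, Var(U) = (1)²Var(W_1) + (-2)²Var(W_2) + (2)²Var(W_3)
= (1)²·21.16 + (-2)²·20.25 + (2)²·225 = 1002.16

1002.16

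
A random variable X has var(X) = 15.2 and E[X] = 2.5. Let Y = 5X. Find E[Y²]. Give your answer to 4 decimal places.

E[5X] = 5·2.5 = 12.5
var(5X) = (5)²·15.2 = 380
E[Y²] = var(Y) + (E[Y])² = 380 + (12.5)² = 536.25

536.2500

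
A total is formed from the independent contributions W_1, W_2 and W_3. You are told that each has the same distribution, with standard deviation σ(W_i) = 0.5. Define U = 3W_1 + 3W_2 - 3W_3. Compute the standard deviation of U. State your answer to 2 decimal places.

V(W_i) = (0.5)² = 0.25
By independence, V(U) = (3)²V(W_1) + (3)²V(W_2) + (-3)²V(W_3)
= (3)²·0.25 + (3)²·0.25 + (-3)²·0.25 = 6.75
σ(U) = √6.75 ≈ 2.60

2.60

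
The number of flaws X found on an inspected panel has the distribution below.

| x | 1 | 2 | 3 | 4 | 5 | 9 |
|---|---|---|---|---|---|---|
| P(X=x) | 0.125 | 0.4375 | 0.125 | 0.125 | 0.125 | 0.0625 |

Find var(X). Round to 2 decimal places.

E[X] = (1)(0.125) + (2)(0.4375) + (3)(0.125) + (4)(0.125) + (5)(0.125) + (9)(0.0625) = 3.0625
E[X²] = (1)²(0.125) + (2)²(0.4375) + (3)²(0.125) + (4)²(0.125) + (5)²(0.125) + (9)²(0.0625) = 13.1875
var(X) = E[X²] − (E[X])² = 13.1875 − (3.0625)² = 3.80859375

3.81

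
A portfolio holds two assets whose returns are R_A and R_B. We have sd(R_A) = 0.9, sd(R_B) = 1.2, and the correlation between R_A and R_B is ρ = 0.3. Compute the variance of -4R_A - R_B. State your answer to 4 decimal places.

16.9920

var(R_A) = (0.9)² = 0.81;  var(R_B) = (1.2)² = 1.44
Cov(R_A,R_B) = ρ·sd(R_A)·sd(R_B) = 0.3·0.9·1.2 = 0.324
var(-4R_A - R_B) = (-4)²·var(R_A) + (-1)²·var(R_B) + 2·(-4)·(-1)·Cov(R_A,R_B)
= 16·0.81 + 1·1.44 + 8·0.324 = 16.992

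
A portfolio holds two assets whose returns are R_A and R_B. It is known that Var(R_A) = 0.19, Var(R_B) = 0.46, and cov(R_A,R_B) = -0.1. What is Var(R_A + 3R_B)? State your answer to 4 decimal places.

Var(R_A + 3R_B) = (1)²·Var(R_A) + (3)²·Var(R_B) + 2·(1)·(3)·cov(R_A,R_B)
= 1·0.19 + 9·0.46 + 6·-0.1 = 3.73

3.7300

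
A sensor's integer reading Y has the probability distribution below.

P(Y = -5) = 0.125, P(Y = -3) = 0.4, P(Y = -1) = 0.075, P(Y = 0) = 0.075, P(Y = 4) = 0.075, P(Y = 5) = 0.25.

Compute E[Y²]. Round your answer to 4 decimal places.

14.2500

E[Y²] = (-5)²(0.125) + (-3)²(0.4) + (-1)²(0.075) + (0)²(0.075) + (4)²(0.075) + (5)²(0.25) = 14.25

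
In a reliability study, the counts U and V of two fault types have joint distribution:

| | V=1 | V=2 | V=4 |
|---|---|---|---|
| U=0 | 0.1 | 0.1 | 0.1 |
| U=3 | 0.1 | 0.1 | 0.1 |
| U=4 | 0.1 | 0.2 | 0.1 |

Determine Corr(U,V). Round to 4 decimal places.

E[U] = 2.5,  E[V] = 2.3
E[UV] = 5.7
Cov(U,V) = E[UV] − E[U]E[V] = 5.7 − (2.5)(2.3) = -0.05
var(U) = 2.85,  var(V) = 1.41
ρ = -0.05 / √(2.85·1.41) ≈ -0.0249

-0.0249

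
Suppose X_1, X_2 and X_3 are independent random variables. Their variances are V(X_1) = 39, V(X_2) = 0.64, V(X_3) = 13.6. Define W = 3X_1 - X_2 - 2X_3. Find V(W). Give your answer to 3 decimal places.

By independence, V(W) = (3)²V(X_1) + (-1)²V(X_2) + (-2)²V(X_3)
= (3)²·39 + (-1)²·0.64 + (-2)²·13.6 = 406.04

406.040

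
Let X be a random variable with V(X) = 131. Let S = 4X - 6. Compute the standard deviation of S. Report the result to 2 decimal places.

45.78

V(4X - 6) = (4)²·131 = 2096
σ(S) = √2096 ≈ 45.78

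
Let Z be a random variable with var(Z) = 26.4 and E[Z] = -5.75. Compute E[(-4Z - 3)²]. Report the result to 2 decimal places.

E[-4Z - 3] = -4·-5.75 − 3 = 20
var(-4Z - 3) = (-4)²·26.4 = 422.4
E[(-4Z - 3)²] = var((-4Z - 3)) + (E[(-4Z - 3)])² = 422.4 + (20)² = 822.4

822.40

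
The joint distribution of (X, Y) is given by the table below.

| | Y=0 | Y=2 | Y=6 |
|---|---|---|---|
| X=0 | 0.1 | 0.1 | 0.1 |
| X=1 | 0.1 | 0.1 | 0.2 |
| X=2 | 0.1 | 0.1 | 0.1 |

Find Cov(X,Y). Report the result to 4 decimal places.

0.0000

E[X] = 1,  E[Y] = 3
E[XY] = 3
Cov(X,Y) = E[XY] − E[X]E[Y] = 3 − (1)(3) = 0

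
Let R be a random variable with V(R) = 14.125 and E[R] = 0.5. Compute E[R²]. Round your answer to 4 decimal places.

14.3750

E[R²] = V(R) + (E[R])² = 14.125 + (0.5)² = 14.375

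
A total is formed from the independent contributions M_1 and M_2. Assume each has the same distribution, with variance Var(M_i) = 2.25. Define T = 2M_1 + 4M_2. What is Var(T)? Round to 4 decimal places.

45.0000

By independence, Var(T) = (2)²Var(M_1) + (4)²Var(M_2)
= (2)²·2.25 + (4)²·2.25 = 45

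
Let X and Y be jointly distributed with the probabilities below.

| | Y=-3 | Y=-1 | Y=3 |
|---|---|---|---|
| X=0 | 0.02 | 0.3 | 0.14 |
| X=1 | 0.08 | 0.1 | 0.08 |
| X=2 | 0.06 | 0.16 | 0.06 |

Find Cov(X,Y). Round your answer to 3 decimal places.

-0.256

E[X] = 0.82,  E[Y] = -0.2
E[XY] = -0.42
Cov(X,Y) = E[XY] − E[X]E[Y] = -0.42 − (0.82)(-0.2) = -0.256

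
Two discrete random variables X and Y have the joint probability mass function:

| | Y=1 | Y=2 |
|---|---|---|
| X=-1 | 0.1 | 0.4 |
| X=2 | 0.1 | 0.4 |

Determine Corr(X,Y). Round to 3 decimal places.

E[X] = 0.5,  E[Y] = 1.8
E[XY] = 0.9
Cov(X,Y) = E[XY] − E[X]E[Y] = 0.9 − (0.5)(1.8) = 0
V(X) = 2.25,  V(Y) = 0.16
ρ = 0 / √(2.25·0.16) ≈ 0.000

0.000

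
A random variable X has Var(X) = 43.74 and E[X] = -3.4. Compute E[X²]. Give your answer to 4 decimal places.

E[X²] = Var(X) + (E[X])² = 43.74 + (-3.4)² = 55.3

55.3000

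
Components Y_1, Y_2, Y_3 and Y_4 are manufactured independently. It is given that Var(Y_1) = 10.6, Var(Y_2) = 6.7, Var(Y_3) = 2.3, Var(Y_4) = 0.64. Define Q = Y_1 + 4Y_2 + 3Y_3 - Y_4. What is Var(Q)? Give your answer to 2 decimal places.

139.14

By independence, Var(Q) = (1)²Var(Y_1) + (4)²Var(Y_2) + (3)²Var(Y_3) + (-1)²Var(Y_4)
= (1)²·10.6 + (4)²·6.7 + (3)²·2.3 + (-1)²·0.64 = 139.14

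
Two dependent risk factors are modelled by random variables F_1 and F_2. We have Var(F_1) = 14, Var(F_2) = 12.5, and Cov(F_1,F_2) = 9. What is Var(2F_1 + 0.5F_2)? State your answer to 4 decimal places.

Var(2F_1 + 0.5F_2) = (2)²·Var(F_1) + (0.5)²·Var(F_2) + 2·(2)·(0.5)·Cov(F_1,F_2)
= 4·14 + 0.25·12.5 + 2·9 = 77.125

77.1250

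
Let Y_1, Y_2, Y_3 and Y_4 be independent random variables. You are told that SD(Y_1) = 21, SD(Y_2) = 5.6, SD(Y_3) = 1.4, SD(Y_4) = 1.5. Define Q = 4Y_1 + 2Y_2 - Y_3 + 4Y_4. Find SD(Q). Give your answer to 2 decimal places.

V(Y_1) = 441, V(Y_2) = 31.36, V(Y_3) = 1.96, V(Y_4) = 2.25
By independence, V(Q) = (4)²V(Y_1) + (2)²V(Y_2) + (-1)²V(Y_3) + (4)²V(Y_4)
= (4)²·441 + (2)²·31.36 + (-1)²·1.96 + (4)²·2.25 = 7219.4
SD(Q) = √7219.4 ≈ 84.97

84.97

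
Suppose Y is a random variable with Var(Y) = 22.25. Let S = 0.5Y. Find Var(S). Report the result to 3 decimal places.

Var(0.5Y) = (0.5)²·Var(Y) = 0.25·22.25 = 5.5625

5.563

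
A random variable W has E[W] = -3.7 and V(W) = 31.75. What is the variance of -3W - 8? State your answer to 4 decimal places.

V(-3W - 8) = (-3)²·V(W) = 9·31.75 = 285.75

285.7500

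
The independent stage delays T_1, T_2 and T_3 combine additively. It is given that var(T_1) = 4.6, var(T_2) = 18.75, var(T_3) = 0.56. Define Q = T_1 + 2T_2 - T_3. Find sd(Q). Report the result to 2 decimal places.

By independence, var(Q) = (1)²var(T_1) + (2)²var(T_2) + (-1)²var(T_3)
= (1)²·4.6 + (2)²·18.75 + (-1)²·0.56 = 80.16
sd(Q) = √80.16 ≈ 8.95

8.95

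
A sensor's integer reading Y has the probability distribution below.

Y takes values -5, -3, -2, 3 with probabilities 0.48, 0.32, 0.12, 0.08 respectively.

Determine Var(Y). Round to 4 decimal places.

4.7904

E[Y] = (-5)(0.48) + (-3)(0.32) + (-2)(0.12) + (3)(0.08) = -3.36
E[Y²] = (-5)²(0.48) + (-3)²(0.32) + (-2)²(0.12) + (3)²(0.08) = 16.08
Var(Y) = E[Y²] − (E[Y])² = 16.08 − (-3.36)² = 4.7904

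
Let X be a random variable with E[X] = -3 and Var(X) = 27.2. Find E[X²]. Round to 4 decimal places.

E[X²] = Var(X) + (E[X])² = 27.2 + (-3)² = 36.2

36.2000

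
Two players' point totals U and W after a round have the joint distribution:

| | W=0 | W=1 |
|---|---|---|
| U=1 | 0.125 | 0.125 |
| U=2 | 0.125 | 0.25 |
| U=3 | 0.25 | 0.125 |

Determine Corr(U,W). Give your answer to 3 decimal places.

-0.160

E[U] = 2.125,  E[W] = 0.5
E[UW] = 1
Cov(U,W) = E[UW] − E[U]E[W] = 1 − (2.125)(0.5) = -0.0625
Var(U) = 0.609375,  Var(W) = 0.25
ρ = -0.0625 / √(0.609375·0.25) ≈ -0.160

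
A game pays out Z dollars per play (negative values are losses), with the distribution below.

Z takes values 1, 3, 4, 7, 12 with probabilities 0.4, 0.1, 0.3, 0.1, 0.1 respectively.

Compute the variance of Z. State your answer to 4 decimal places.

10.9600

E[Z] = (1)(0.4) + (3)(0.1) + (4)(0.3) + (7)(0.1) + (12)(0.1) = 3.8
E[Z²] = (1)²(0.4) + (3)²(0.1) + (4)²(0.3) + (7)²(0.1) + (12)²(0.1) = 25.4
V(Z) = E[Z²] − (E[Z])² = 25.4 − (3.8)² = 10.96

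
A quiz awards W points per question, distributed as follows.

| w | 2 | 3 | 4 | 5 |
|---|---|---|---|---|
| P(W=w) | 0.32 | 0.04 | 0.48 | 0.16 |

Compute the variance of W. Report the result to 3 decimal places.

E[W] = (2)(0.32) + (3)(0.04) + (4)(0.48) + (5)(0.16) = 3.48
E[W²] = (2)²(0.32) + (3)²(0.04) + (4)²(0.48) + (5)²(0.16) = 13.32
V(W) = E[W²] − (E[W])² = 13.32 − (3.48)² = 1.2096

1.210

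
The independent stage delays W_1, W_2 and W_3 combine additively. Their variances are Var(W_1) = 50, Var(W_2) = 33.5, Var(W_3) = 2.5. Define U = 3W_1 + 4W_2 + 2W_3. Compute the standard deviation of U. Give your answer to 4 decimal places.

31.5595

By independence, Var(U) = (3)²Var(W_1) + (4)²Var(W_2) + (2)²Var(W_3)
= (3)²·50 + (4)²·33.5 + (2)²·2.5 = 996
SD(U) = √996 ≈ 31.5595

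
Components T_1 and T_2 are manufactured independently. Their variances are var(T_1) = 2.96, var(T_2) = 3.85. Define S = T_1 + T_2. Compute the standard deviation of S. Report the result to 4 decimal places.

2.6096

By independence, var(S) = (1)²var(T_1) + (1)²var(T_2)
= (1)²·2.96 + (1)²·3.85 = 6.81
SD(S) = √6.81 ≈ 2.6096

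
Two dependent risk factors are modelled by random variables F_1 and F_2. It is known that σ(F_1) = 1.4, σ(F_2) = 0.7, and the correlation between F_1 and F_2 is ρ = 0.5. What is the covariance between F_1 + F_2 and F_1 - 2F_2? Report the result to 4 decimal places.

0.4900

Var(F_1) = (1.4)² = 1.96;  Var(F_2) = (0.7)² = 0.49
Cov(F_1,F_2) = ρ·σ(F_1)·σ(F_2) = 0.5·1.4·0.7 = 0.49
Cov(F_1 + F_2, F_1 - 2F_2) = (1)(1)Var(F_1) + (1)(-2)Var(F_2) + [(1)(-2) + (1)(1)]Cov(F_1,F_2)
= 1·1.96 + -2·0.49 + -1·0.49 = 0.49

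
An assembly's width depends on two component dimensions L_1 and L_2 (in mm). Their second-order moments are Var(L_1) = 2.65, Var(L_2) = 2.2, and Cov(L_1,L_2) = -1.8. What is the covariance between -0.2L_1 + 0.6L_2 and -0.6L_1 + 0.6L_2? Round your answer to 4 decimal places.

Cov(-0.2L_1 + 0.6L_2, -0.6L_1 + 0.6L_2) = (-0.2)(-0.6)Var(L_1) + (0.6)(0.6)Var(L_2) + [(-0.2)(0.6) + (0.6)(-0.6)]Cov(L_1,L_2)
= 0.12·2.65 + 0.36·2.2 + -0.48·-1.8 = 1.974

1.9740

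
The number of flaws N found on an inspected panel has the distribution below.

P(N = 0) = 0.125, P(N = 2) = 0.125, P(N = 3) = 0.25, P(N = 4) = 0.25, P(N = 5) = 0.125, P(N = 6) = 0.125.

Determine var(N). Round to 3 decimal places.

E[N] = (0)(0.125) + (2)(0.125) + (3)(0.25) + (4)(0.25) + (5)(0.125) + (6)(0.125) = 3.375
E[N²] = (0)²(0.125) + (2)²(0.125) + (3)²(0.25) + (4)²(0.25) + (5)²(0.125) + (6)²(0.125) = 14.375
var(N) = E[N²] − (E[N])² = 14.375 − (3.375)² = 2.984375

2.984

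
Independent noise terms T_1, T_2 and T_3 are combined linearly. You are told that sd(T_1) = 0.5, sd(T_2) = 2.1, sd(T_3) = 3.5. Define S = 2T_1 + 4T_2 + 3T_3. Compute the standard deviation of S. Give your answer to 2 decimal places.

var(T_1) = 0.25, var(T_2) = 4.41, var(T_3) = 12.25
By independence, var(S) = (2)²var(T_1) + (4)²var(T_2) + (3)²var(T_3)
= (2)²·0.25 + (4)²·4.41 + (3)²·12.25 = 181.81
sd(S) = √181.81 ≈ 13.48

13.48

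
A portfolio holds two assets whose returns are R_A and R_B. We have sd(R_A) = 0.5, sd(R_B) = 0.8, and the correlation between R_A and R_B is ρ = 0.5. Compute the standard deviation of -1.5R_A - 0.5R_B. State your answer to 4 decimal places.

var(R_A) = (0.5)² = 0.25;  var(R_B) = (0.8)² = 0.64
Cov(R_A,R_B) = ρ·sd(R_A)·sd(R_B) = 0.5·0.5·0.8 = 0.2
var(-1.5R_A - 0.5R_B) = (-1.5)²·var(R_A) + (-0.5)²·var(R_B) + 2·(-1.5)·(-0.5)·Cov(R_A,R_B)
= 2.25·0.25 + 0.25·0.64 + 1.5·0.2 = 1.0225
sd(-1.5R_A - 0.5R_B) = √1.0225 ≈ 1.0112

1.0112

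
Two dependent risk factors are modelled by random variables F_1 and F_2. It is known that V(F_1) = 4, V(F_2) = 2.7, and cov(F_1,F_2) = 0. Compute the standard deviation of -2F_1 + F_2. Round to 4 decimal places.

4.3243

V(-2F_1 + F_2) = (-2)²·V(F_1) + (1)²·V(F_2) + 2·(-2)·(1)·cov(F_1,F_2)
= 4·4 + 1·2.7 + -4·0 = 18.7
sd(-2F_1 + F_2) = √18.7 ≈ 4.3243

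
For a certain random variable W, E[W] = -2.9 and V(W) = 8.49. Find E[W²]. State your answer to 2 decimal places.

E[W²] = V(W) + (E[W])² = 8.49 + (-2.9)² = 16.9

16.90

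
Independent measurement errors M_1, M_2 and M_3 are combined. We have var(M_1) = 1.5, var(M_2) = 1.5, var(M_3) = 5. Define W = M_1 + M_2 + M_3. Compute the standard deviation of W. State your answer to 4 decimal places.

2.8284

By independence, var(W) = (1)²var(M_1) + (1)²var(M_2) + (1)²var(M_3)
= (1)²·1.5 + (1)²·1.5 + (1)²·5 = 8
SD(W) = √8 ≈ 2.8284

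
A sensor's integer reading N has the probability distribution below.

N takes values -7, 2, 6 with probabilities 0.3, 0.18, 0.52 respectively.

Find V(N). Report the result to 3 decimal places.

32.236

E[N] = (-7)(0.3) + (2)(0.18) + (6)(0.52) = 1.38
E[N²] = (-7)²(0.3) + (2)²(0.18) + (6)²(0.52) = 34.14
V(N) = E[N²] − (E[N])² = 34.14 − (1.38)² = 32.2356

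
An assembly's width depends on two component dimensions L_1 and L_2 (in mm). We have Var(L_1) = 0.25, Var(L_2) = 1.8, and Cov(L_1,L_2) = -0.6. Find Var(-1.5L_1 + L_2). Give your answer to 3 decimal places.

Var(-1.5L_1 + L_2) = (-1.5)²·Var(L_1) + (1)²·Var(L_2) + 2·(-1.5)·(1)·Cov(L_1,L_2)
= 2.25·0.25 + 1·1.8 + -3·-0.6 = 4.1625

4.163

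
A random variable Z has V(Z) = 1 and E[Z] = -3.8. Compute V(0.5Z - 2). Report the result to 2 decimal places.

V(0.5Z - 2) = (0.5)²·V(Z) = 0.25·1 = 0.25

0.25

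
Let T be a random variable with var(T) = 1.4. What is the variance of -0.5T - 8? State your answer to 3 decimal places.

var(-0.5T - 8) = (-0.5)²·var(T) = 0.25·1.4 = 0.35

0.350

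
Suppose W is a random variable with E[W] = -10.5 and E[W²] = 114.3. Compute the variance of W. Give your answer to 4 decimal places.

4.0500

var(W) = 114.3 − (-10.5)² = 4.05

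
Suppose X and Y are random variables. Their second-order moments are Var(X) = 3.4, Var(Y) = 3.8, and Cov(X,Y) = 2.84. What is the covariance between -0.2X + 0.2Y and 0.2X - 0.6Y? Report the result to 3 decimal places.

Cov(-0.2X + 0.2Y, 0.2X - 0.6Y) = (-0.2)(0.2)Var(X) + (0.2)(-0.6)Var(Y) + [(-0.2)(-0.6) + (0.2)(0.2)]Cov(X,Y)
= -0.04·3.4 + -0.12·3.8 + 0.16·2.84 = -0.1376

-0.138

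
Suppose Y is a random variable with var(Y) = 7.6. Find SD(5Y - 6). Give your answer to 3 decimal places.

var(5Y - 6) = (5)²·7.6 = 190
SD(5Y - 6) = √190 ≈ 13.784

13.784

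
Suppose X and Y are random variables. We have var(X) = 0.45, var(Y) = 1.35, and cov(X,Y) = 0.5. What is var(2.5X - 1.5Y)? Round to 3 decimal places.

var(2.5X - 1.5Y) = (2.5)²·var(X) + (-1.5)²·var(Y) + 2·(2.5)·(-1.5)·cov(X,Y)
= 6.25·0.45 + 2.25·1.35 + -7.5·0.5 = 2.1

2.100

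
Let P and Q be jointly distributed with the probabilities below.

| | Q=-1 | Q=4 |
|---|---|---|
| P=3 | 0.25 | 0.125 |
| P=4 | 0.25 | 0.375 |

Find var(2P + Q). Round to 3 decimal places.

E[P] = 3.625,  E[Q] = 1.5,  E[PQ] = 5.75
var(P) = 13.375 − (3.625)² = 0.234375;  var(Q) = 8.5 − (1.5)² = 6.25
Cov(P,Q) = 5.75 − (3.625)(1.5) = 0.3125
var(2P + Q) = (2)²·0.234375 + (1)²·6.25 + 2·(2)·(1)·0.3125 = 8.4375

8.438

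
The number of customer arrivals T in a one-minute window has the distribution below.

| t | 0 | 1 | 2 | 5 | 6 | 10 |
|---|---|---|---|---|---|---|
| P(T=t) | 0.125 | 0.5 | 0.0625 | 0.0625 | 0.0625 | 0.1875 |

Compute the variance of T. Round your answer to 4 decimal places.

E[T] = (0)(0.125) + (1)(0.5) + (2)(0.0625) + (5)(0.0625) + (6)(0.0625) + (10)(0.1875) = 3.1875
E[T²] = (0)²(0.125) + (1)²(0.5) + (2)²(0.0625) + (5)²(0.0625) + (6)²(0.0625) + (10)²(0.1875) = 23.3125
Var(T) = E[T²] − (E[T])² = 23.3125 − (3.1875)² = 13.15234375

13.1523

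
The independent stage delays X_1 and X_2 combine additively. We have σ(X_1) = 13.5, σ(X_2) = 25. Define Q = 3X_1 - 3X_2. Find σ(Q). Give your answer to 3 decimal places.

85.236

V(X_1) = 182.25, V(X_2) = 625
By independence, V(Q) = (3)²V(X_1) + (-3)²V(X_2)
= (3)²·182.25 + (-3)²·625 = 7265.25
σ(Q) = √7265.25 ≈ 85.236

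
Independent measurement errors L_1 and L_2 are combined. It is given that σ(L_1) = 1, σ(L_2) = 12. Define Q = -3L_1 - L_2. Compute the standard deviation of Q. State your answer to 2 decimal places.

12.37

V(L_1) = 1, V(L_2) = 144
By independence, V(Q) = (-3)²V(L_1) + (-1)²V(L_2)
= (-3)²·1 + (-1)²·144 = 153
σ(Q) = √153 ≈ 12.37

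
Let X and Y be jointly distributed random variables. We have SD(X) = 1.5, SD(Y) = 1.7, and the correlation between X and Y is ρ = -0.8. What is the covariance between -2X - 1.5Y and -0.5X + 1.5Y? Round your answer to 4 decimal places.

Var(X) = (1.5)² = 2.25;  Var(Y) = (1.7)² = 2.89
Cov(X,Y) = ρ·SD(X)·SD(Y) = -0.8·1.5·1.7 = -2.04
Cov(-2X - 1.5Y, -0.5X + 1.5Y) = (-2)(-0.5)Var(X) + (-1.5)(1.5)Var(Y) + [(-2)(1.5) + (-1.5)(-0.5)]Cov(X,Y)
= 1·2.25 + -2.25·2.89 + -2.25·-2.04 = 0.3375

0.3375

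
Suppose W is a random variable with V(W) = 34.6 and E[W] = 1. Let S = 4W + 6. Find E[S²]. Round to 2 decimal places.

653.60

E[4W + 6] = 4·1 + 6 = 10
V(4W + 6) = (4)²·34.6 = 553.6
E[S²] = V(S) + (E[S])² = 553.6 + (10)² = 653.6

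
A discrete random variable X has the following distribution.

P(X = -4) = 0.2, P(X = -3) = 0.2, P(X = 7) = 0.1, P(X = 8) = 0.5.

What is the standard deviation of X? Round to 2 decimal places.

5.57

E[X] = (-4)(0.2) + (-3)(0.2) + (7)(0.1) + (8)(0.5) = 3.3
E[X²] = (-4)²(0.2) + (-3)²(0.2) + (7)²(0.1) + (8)²(0.5) = 41.9
Var(X) = E[X²] − (E[X])² = 41.9 − (3.3)² = 31.01
SD(X) = √31.01 ≈ 5.57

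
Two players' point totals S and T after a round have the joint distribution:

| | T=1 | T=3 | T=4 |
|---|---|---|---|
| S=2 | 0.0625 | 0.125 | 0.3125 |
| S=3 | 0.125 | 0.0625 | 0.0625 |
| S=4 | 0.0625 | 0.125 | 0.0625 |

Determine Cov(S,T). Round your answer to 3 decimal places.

-0.266

E[S] = 2.75,  E[T] = 2.9375
E[ST] = 7.8125
Cov(S,T) = E[ST] − E[S]E[T] = 7.8125 − (2.75)(2.9375) = -0.265625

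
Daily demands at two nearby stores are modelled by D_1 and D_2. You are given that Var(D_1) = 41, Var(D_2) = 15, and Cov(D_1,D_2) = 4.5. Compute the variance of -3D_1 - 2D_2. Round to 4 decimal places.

Var(-3D_1 - 2D_2) = (-3)²·Var(D_1) + (-2)²·Var(D_2) + 2·(-3)·(-2)·Cov(D_1,D_2)
= 9·41 + 4·15 + 12·4.5 = 483

483.0000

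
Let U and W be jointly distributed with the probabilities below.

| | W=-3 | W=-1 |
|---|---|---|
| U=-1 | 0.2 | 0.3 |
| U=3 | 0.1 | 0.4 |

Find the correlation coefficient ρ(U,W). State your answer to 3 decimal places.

E[U] = 1,  E[W] = -1.6
E[UW] = -1.2
Cov(U,W) = E[UW] − E[U]E[W] = -1.2 − (1)(-1.6) = 0.4
V(U) = 4,  V(W) = 0.84
ρ = 0.4 / √(4·0.84) ≈ 0.218

0.218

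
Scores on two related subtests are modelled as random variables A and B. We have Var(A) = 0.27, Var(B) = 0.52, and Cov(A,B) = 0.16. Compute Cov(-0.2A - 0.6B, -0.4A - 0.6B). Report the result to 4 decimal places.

0.2664

Cov(-0.2A - 0.6B, -0.4A - 0.6B) = (-0.2)(-0.4)Var(A) + (-0.6)(-0.6)Var(B) + [(-0.2)(-0.6) + (-0.6)(-0.4)]Cov(A,B)
= 0.08·0.27 + 0.36·0.52 + 0.36·0.16 = 0.2664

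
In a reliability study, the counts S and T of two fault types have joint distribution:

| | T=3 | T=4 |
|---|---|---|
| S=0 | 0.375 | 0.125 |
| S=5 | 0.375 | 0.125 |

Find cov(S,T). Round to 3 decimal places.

0.000

E[S] = 2.5,  E[T] = 3.25
E[ST] = 8.125
cov(S,T) = E[ST] − E[S]E[T] = 8.125 − (2.5)(3.25) = 0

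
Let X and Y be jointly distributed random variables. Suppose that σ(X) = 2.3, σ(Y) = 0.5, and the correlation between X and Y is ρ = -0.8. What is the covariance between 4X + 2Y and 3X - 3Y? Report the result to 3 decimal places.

67.500

Var(X) = (2.3)² = 5.29;  Var(Y) = (0.5)² = 0.25
cov(X,Y) = ρ·σ(X)·σ(Y) = -0.8·2.3·0.5 = -0.92
cov(4X + 2Y, 3X - 3Y) = (4)(3)Var(X) + (2)(-3)Var(Y) + [(4)(-3) + (2)(3)]cov(X,Y)
= 12·5.29 + -6·0.25 + -6·-0.92 = 67.5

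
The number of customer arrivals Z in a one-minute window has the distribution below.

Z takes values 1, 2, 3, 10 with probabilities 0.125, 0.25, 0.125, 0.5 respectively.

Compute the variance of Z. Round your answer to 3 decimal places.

16.250

E[Z] = (1)(0.125) + (2)(0.25) + (3)(0.125) + (10)(0.5) = 6
E[Z²] = (1)²(0.125) + (2)²(0.25) + (3)²(0.125) + (10)²(0.5) = 52.25
Var(Z) = E[Z²] − (E[Z])² = 52.25 − (6)² = 16.25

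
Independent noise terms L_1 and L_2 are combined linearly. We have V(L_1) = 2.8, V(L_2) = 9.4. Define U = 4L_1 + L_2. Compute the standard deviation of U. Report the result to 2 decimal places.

By independence, V(U) = (4)²V(L_1) + (1)²V(L_2)
= (4)²·2.8 + (1)²·9.4 = 54.2
SD(U) = √54.2 ≈ 7.36

7.36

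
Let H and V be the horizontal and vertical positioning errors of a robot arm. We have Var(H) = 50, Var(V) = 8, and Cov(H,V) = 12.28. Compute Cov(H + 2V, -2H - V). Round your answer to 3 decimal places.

Cov(H + 2V, -2H - V) = (1)(-2)Var(H) + (2)(-1)Var(V) + [(1)(-1) + (2)(-2)]Cov(H,V)
= -2·50 + -2·8 + -5·12.28 = -177.4

-177.400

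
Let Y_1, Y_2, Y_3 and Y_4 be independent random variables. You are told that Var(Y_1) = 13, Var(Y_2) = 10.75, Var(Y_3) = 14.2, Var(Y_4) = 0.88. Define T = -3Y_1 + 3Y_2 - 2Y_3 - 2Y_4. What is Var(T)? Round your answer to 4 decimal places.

274.0700

By independence, Var(T) = (-3)²Var(Y_1) + (3)²Var(Y_2) + (-2)²Var(Y_3) + (-2)²Var(Y_4)
= (-3)²·13 + (3)²·10.75 + (-2)²·14.2 + (-2)²·0.88 = 274.07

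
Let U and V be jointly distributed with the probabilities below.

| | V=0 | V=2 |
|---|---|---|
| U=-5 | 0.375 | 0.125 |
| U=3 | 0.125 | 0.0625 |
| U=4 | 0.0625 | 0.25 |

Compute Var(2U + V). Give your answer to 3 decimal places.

82.750

E[U] = -0.6875,  E[V] = 0.875,  E[UV] = 1.125
Var(U) = 19.1875 − (-0.6875)² = 18.71484375;  Var(V) = 1.75 − (0.875)² = 0.984375
Cov(U,V) = 1.125 − (-0.6875)(0.875) = 1.7265625
Var(2U + V) = (2)²·18.71484375 + (1)²·0.984375 + 2·(2)·(1)·1.7265625 = 82.75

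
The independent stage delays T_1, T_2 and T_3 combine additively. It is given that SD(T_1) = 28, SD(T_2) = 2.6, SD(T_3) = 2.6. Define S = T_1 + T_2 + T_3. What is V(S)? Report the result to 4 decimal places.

V(T_1) = 784, V(T_2) = 6.76, V(T_3) = 6.76
By independence, V(S) = (1)²V(T_1) + (1)²V(T_2) + (1)²V(T_3)
= (1)²·784 + (1)²·6.76 + (1)²·6.76 = 797.52

797.5200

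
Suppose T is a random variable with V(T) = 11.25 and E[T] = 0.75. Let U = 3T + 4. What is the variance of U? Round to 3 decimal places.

V(3T + 4) = (3)²·V(T) = 9·11.25 = 101.25

101.250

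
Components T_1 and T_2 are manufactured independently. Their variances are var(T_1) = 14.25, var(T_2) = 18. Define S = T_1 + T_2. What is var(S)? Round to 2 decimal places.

32.25

By independence, var(S) = (1)²var(T_1) + (1)²var(T_2)
= (1)²·14.25 + (1)²·18 = 32.25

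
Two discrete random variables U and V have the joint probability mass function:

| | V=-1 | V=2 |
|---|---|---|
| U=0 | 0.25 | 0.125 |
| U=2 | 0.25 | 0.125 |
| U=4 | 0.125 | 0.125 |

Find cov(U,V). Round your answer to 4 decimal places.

E[U] = 1.75,  E[V] = 0.125
E[UV] = 0.5
cov(U,V) = E[UV] − E[U]E[V] = 0.5 − (1.75)(0.125) = 0.28125

0.2813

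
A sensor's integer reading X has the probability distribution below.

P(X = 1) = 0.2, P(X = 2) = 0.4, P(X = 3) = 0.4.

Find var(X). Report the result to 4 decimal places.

E[X] = (1)(0.2) + (2)(0.4) + (3)(0.4) = 2.2
E[X²] = (1)²(0.2) + (2)²(0.4) + (3)²(0.4) = 5.4
var(X) = E[X²] − (E[X])² = 5.4 − (2.2)² = 0.56

0.5600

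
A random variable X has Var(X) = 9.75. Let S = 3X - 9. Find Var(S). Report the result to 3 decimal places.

87.750

Var(3X - 9) = (3)²·Var(X) = 9·9.75 = 87.75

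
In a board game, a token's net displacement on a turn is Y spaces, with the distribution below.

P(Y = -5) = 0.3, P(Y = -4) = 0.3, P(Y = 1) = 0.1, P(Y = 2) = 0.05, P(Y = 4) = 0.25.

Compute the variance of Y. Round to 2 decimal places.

E[Y] = (-5)(0.3) + (-4)(0.3) + (1)(0.1) + (2)(0.05) + (4)(0.25) = -1.5
E[Y²] = (-5)²(0.3) + (-4)²(0.3) + (1)²(0.1) + (2)²(0.05) + (4)²(0.25) = 16.6
V(Y) = E[Y²] − (E[Y])² = 16.6 − (-1.5)² = 14.35

14.35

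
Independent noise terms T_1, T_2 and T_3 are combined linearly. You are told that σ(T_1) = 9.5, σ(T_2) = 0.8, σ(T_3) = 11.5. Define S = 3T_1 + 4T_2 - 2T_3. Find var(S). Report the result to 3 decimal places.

1351.490

var(T_1) = 90.25, var(T_2) = 0.64, var(T_3) = 132.25
By independence, var(S) = (3)²var(T_1) + (4)²var(T_2) + (-2)²var(T_3)
= (3)²·90.25 + (4)²·0.64 + (-2)²·132.25 = 1351.49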